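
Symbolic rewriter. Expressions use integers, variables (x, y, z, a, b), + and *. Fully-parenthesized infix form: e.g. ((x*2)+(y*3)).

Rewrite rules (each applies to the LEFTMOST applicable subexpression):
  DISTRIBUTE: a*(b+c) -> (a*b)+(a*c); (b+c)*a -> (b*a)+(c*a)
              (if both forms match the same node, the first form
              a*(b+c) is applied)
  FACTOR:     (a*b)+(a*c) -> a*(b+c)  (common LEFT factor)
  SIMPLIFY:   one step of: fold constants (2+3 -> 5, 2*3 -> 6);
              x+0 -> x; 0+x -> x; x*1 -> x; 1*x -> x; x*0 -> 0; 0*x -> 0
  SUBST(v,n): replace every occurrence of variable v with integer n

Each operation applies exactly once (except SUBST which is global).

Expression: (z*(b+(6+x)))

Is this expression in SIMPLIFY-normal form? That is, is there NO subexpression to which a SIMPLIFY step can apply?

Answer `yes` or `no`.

Answer: yes

Derivation:
Expression: (z*(b+(6+x)))
Scanning for simplifiable subexpressions (pre-order)...
  at root: (z*(b+(6+x))) (not simplifiable)
  at R: (b+(6+x)) (not simplifiable)
  at RR: (6+x) (not simplifiable)
Result: no simplifiable subexpression found -> normal form.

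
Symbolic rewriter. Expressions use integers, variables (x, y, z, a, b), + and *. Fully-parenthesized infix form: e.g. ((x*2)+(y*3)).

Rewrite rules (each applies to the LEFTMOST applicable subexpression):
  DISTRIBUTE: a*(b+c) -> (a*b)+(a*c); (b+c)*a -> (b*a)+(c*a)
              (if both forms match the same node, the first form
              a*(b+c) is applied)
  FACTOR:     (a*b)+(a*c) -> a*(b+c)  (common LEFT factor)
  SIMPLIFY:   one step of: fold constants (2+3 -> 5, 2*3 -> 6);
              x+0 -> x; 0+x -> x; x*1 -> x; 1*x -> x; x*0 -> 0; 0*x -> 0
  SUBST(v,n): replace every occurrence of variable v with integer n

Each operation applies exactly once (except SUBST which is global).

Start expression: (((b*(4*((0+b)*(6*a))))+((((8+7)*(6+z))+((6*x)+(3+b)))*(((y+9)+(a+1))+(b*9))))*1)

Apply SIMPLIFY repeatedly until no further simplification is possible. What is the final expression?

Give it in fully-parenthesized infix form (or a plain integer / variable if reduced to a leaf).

Answer: ((b*(4*(b*(6*a))))+(((15*(6+z))+((6*x)+(3+b)))*(((y+9)+(a+1))+(b*9))))

Derivation:
Start: (((b*(4*((0+b)*(6*a))))+((((8+7)*(6+z))+((6*x)+(3+b)))*(((y+9)+(a+1))+(b*9))))*1)
Step 1: at root: (((b*(4*((0+b)*(6*a))))+((((8+7)*(6+z))+((6*x)+(3+b)))*(((y+9)+(a+1))+(b*9))))*1) -> ((b*(4*((0+b)*(6*a))))+((((8+7)*(6+z))+((6*x)+(3+b)))*(((y+9)+(a+1))+(b*9)))); overall: (((b*(4*((0+b)*(6*a))))+((((8+7)*(6+z))+((6*x)+(3+b)))*(((y+9)+(a+1))+(b*9))))*1) -> ((b*(4*((0+b)*(6*a))))+((((8+7)*(6+z))+((6*x)+(3+b)))*(((y+9)+(a+1))+(b*9))))
Step 2: at LRRL: (0+b) -> b; overall: ((b*(4*((0+b)*(6*a))))+((((8+7)*(6+z))+((6*x)+(3+b)))*(((y+9)+(a+1))+(b*9)))) -> ((b*(4*(b*(6*a))))+((((8+7)*(6+z))+((6*x)+(3+b)))*(((y+9)+(a+1))+(b*9))))
Step 3: at RLLL: (8+7) -> 15; overall: ((b*(4*(b*(6*a))))+((((8+7)*(6+z))+((6*x)+(3+b)))*(((y+9)+(a+1))+(b*9)))) -> ((b*(4*(b*(6*a))))+(((15*(6+z))+((6*x)+(3+b)))*(((y+9)+(a+1))+(b*9))))
Fixed point: ((b*(4*(b*(6*a))))+(((15*(6+z))+((6*x)+(3+b)))*(((y+9)+(a+1))+(b*9))))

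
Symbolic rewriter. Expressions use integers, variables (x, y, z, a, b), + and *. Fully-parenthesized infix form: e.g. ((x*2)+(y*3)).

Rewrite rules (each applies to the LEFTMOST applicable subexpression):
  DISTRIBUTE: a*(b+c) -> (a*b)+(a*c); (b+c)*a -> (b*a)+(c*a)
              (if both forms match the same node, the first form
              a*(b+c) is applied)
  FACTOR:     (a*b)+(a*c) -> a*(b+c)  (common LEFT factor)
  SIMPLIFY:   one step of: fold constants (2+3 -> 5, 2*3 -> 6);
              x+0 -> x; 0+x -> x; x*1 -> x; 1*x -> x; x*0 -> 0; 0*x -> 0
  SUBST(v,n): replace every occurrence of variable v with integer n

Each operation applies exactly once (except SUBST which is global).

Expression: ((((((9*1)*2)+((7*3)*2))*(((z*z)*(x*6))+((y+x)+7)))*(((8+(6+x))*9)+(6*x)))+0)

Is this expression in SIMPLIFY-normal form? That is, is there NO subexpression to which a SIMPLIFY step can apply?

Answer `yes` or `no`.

Expression: ((((((9*1)*2)+((7*3)*2))*(((z*z)*(x*6))+((y+x)+7)))*(((8+(6+x))*9)+(6*x)))+0)
Scanning for simplifiable subexpressions (pre-order)...
  at root: ((((((9*1)*2)+((7*3)*2))*(((z*z)*(x*6))+((y+x)+7)))*(((8+(6+x))*9)+(6*x)))+0) (SIMPLIFIABLE)
  at L: (((((9*1)*2)+((7*3)*2))*(((z*z)*(x*6))+((y+x)+7)))*(((8+(6+x))*9)+(6*x))) (not simplifiable)
  at LL: ((((9*1)*2)+((7*3)*2))*(((z*z)*(x*6))+((y+x)+7))) (not simplifiable)
  at LLL: (((9*1)*2)+((7*3)*2)) (not simplifiable)
  at LLLL: ((9*1)*2) (not simplifiable)
  at LLLLL: (9*1) (SIMPLIFIABLE)
  at LLLR: ((7*3)*2) (not simplifiable)
  at LLLRL: (7*3) (SIMPLIFIABLE)
  at LLR: (((z*z)*(x*6))+((y+x)+7)) (not simplifiable)
  at LLRL: ((z*z)*(x*6)) (not simplifiable)
  at LLRLL: (z*z) (not simplifiable)
  at LLRLR: (x*6) (not simplifiable)
  at LLRR: ((y+x)+7) (not simplifiable)
  at LLRRL: (y+x) (not simplifiable)
  at LR: (((8+(6+x))*9)+(6*x)) (not simplifiable)
  at LRL: ((8+(6+x))*9) (not simplifiable)
  at LRLL: (8+(6+x)) (not simplifiable)
  at LRLLR: (6+x) (not simplifiable)
  at LRR: (6*x) (not simplifiable)
Found simplifiable subexpr at path root: ((((((9*1)*2)+((7*3)*2))*(((z*z)*(x*6))+((y+x)+7)))*(((8+(6+x))*9)+(6*x)))+0)
One SIMPLIFY step would give: (((((9*1)*2)+((7*3)*2))*(((z*z)*(x*6))+((y+x)+7)))*(((8+(6+x))*9)+(6*x)))
-> NOT in normal form.

Answer: no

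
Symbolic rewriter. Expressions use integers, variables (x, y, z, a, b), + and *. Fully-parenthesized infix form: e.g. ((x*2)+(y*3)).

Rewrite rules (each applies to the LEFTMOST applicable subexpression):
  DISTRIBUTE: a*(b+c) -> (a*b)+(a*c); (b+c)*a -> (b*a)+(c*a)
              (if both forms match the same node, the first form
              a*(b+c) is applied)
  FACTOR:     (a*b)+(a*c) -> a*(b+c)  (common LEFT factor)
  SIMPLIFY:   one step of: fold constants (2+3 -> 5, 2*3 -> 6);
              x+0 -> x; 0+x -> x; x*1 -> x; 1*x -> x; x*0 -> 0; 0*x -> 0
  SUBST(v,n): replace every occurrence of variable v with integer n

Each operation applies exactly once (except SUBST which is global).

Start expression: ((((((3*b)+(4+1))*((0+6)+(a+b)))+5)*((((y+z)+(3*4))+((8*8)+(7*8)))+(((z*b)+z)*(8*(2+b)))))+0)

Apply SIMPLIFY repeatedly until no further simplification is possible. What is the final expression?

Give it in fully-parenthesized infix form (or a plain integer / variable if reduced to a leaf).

Answer: (((((3*b)+5)*(6+(a+b)))+5)*((((y+z)+12)+120)+(((z*b)+z)*(8*(2+b)))))

Derivation:
Start: ((((((3*b)+(4+1))*((0+6)+(a+b)))+5)*((((y+z)+(3*4))+((8*8)+(7*8)))+(((z*b)+z)*(8*(2+b)))))+0)
Step 1: at root: ((((((3*b)+(4+1))*((0+6)+(a+b)))+5)*((((y+z)+(3*4))+((8*8)+(7*8)))+(((z*b)+z)*(8*(2+b)))))+0) -> (((((3*b)+(4+1))*((0+6)+(a+b)))+5)*((((y+z)+(3*4))+((8*8)+(7*8)))+(((z*b)+z)*(8*(2+b))))); overall: ((((((3*b)+(4+1))*((0+6)+(a+b)))+5)*((((y+z)+(3*4))+((8*8)+(7*8)))+(((z*b)+z)*(8*(2+b)))))+0) -> (((((3*b)+(4+1))*((0+6)+(a+b)))+5)*((((y+z)+(3*4))+((8*8)+(7*8)))+(((z*b)+z)*(8*(2+b)))))
Step 2: at LLLR: (4+1) -> 5; overall: (((((3*b)+(4+1))*((0+6)+(a+b)))+5)*((((y+z)+(3*4))+((8*8)+(7*8)))+(((z*b)+z)*(8*(2+b))))) -> (((((3*b)+5)*((0+6)+(a+b)))+5)*((((y+z)+(3*4))+((8*8)+(7*8)))+(((z*b)+z)*(8*(2+b)))))
Step 3: at LLRL: (0+6) -> 6; overall: (((((3*b)+5)*((0+6)+(a+b)))+5)*((((y+z)+(3*4))+((8*8)+(7*8)))+(((z*b)+z)*(8*(2+b))))) -> (((((3*b)+5)*(6+(a+b)))+5)*((((y+z)+(3*4))+((8*8)+(7*8)))+(((z*b)+z)*(8*(2+b)))))
Step 4: at RLLR: (3*4) -> 12; overall: (((((3*b)+5)*(6+(a+b)))+5)*((((y+z)+(3*4))+((8*8)+(7*8)))+(((z*b)+z)*(8*(2+b))))) -> (((((3*b)+5)*(6+(a+b)))+5)*((((y+z)+12)+((8*8)+(7*8)))+(((z*b)+z)*(8*(2+b)))))
Step 5: at RLRL: (8*8) -> 64; overall: (((((3*b)+5)*(6+(a+b)))+5)*((((y+z)+12)+((8*8)+(7*8)))+(((z*b)+z)*(8*(2+b))))) -> (((((3*b)+5)*(6+(a+b)))+5)*((((y+z)+12)+(64+(7*8)))+(((z*b)+z)*(8*(2+b)))))
Step 6: at RLRR: (7*8) -> 56; overall: (((((3*b)+5)*(6+(a+b)))+5)*((((y+z)+12)+(64+(7*8)))+(((z*b)+z)*(8*(2+b))))) -> (((((3*b)+5)*(6+(a+b)))+5)*((((y+z)+12)+(64+56))+(((z*b)+z)*(8*(2+b)))))
Step 7: at RLR: (64+56) -> 120; overall: (((((3*b)+5)*(6+(a+b)))+5)*((((y+z)+12)+(64+56))+(((z*b)+z)*(8*(2+b))))) -> (((((3*b)+5)*(6+(a+b)))+5)*((((y+z)+12)+120)+(((z*b)+z)*(8*(2+b)))))
Fixed point: (((((3*b)+5)*(6+(a+b)))+5)*((((y+z)+12)+120)+(((z*b)+z)*(8*(2+b)))))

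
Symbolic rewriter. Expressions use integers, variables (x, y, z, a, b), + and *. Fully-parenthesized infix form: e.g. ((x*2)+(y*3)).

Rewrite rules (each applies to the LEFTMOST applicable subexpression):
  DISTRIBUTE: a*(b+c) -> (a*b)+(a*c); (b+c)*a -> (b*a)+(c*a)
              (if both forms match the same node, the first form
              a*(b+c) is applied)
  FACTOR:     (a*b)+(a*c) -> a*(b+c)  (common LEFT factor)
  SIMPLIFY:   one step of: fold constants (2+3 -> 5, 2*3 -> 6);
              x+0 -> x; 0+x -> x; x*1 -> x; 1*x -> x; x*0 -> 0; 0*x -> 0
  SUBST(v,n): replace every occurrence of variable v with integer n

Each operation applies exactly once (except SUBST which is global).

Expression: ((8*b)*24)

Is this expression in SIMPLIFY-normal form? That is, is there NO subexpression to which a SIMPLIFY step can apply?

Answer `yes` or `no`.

Answer: yes

Derivation:
Expression: ((8*b)*24)
Scanning for simplifiable subexpressions (pre-order)...
  at root: ((8*b)*24) (not simplifiable)
  at L: (8*b) (not simplifiable)
Result: no simplifiable subexpression found -> normal form.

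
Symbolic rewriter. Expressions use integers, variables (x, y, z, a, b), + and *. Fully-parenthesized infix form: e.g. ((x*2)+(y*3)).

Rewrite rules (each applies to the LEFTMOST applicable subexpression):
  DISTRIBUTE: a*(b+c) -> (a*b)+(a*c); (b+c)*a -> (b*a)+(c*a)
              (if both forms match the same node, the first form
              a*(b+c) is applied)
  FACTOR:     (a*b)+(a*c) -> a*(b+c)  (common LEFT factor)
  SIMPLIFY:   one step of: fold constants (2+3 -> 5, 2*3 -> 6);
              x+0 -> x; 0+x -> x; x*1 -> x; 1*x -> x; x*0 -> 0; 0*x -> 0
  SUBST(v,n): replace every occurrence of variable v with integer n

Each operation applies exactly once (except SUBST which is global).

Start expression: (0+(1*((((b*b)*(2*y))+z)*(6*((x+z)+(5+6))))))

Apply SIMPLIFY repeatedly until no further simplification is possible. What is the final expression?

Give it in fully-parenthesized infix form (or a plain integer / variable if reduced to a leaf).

Answer: ((((b*b)*(2*y))+z)*(6*((x+z)+11)))

Derivation:
Start: (0+(1*((((b*b)*(2*y))+z)*(6*((x+z)+(5+6))))))
Step 1: at root: (0+(1*((((b*b)*(2*y))+z)*(6*((x+z)+(5+6)))))) -> (1*((((b*b)*(2*y))+z)*(6*((x+z)+(5+6))))); overall: (0+(1*((((b*b)*(2*y))+z)*(6*((x+z)+(5+6)))))) -> (1*((((b*b)*(2*y))+z)*(6*((x+z)+(5+6)))))
Step 2: at root: (1*((((b*b)*(2*y))+z)*(6*((x+z)+(5+6))))) -> ((((b*b)*(2*y))+z)*(6*((x+z)+(5+6)))); overall: (1*((((b*b)*(2*y))+z)*(6*((x+z)+(5+6))))) -> ((((b*b)*(2*y))+z)*(6*((x+z)+(5+6))))
Step 3: at RRR: (5+6) -> 11; overall: ((((b*b)*(2*y))+z)*(6*((x+z)+(5+6)))) -> ((((b*b)*(2*y))+z)*(6*((x+z)+11)))
Fixed point: ((((b*b)*(2*y))+z)*(6*((x+z)+11)))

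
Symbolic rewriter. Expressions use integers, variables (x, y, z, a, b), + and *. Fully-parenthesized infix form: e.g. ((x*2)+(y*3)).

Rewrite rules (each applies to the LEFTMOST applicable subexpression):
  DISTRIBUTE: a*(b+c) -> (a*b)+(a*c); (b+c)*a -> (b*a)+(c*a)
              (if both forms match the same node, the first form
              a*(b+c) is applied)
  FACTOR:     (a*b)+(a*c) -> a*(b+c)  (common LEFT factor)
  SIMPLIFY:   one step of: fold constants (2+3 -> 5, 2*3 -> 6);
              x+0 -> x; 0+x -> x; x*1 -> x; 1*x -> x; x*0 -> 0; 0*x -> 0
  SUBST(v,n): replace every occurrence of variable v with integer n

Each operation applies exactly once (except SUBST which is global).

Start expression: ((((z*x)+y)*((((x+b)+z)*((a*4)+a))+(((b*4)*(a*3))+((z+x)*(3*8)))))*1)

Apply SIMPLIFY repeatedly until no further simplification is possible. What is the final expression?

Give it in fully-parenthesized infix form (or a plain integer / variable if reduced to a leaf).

Answer: (((z*x)+y)*((((x+b)+z)*((a*4)+a))+(((b*4)*(a*3))+((z+x)*24))))

Derivation:
Start: ((((z*x)+y)*((((x+b)+z)*((a*4)+a))+(((b*4)*(a*3))+((z+x)*(3*8)))))*1)
Step 1: at root: ((((z*x)+y)*((((x+b)+z)*((a*4)+a))+(((b*4)*(a*3))+((z+x)*(3*8)))))*1) -> (((z*x)+y)*((((x+b)+z)*((a*4)+a))+(((b*4)*(a*3))+((z+x)*(3*8))))); overall: ((((z*x)+y)*((((x+b)+z)*((a*4)+a))+(((b*4)*(a*3))+((z+x)*(3*8)))))*1) -> (((z*x)+y)*((((x+b)+z)*((a*4)+a))+(((b*4)*(a*3))+((z+x)*(3*8)))))
Step 2: at RRRR: (3*8) -> 24; overall: (((z*x)+y)*((((x+b)+z)*((a*4)+a))+(((b*4)*(a*3))+((z+x)*(3*8))))) -> (((z*x)+y)*((((x+b)+z)*((a*4)+a))+(((b*4)*(a*3))+((z+x)*24))))
Fixed point: (((z*x)+y)*((((x+b)+z)*((a*4)+a))+(((b*4)*(a*3))+((z+x)*24))))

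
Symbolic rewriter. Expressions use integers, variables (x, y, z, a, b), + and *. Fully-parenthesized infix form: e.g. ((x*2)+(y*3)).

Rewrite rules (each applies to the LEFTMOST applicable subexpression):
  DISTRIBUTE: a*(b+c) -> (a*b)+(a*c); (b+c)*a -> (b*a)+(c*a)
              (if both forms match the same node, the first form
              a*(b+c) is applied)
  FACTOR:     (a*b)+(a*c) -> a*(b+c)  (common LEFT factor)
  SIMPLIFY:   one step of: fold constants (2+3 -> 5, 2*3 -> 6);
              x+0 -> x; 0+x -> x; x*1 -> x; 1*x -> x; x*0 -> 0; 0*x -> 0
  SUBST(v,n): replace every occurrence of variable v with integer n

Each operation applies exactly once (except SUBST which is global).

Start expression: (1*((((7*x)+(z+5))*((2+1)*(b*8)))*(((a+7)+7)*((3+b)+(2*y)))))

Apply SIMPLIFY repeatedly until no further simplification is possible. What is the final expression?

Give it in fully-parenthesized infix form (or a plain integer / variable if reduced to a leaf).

Answer: ((((7*x)+(z+5))*(3*(b*8)))*(((a+7)+7)*((3+b)+(2*y))))

Derivation:
Start: (1*((((7*x)+(z+5))*((2+1)*(b*8)))*(((a+7)+7)*((3+b)+(2*y)))))
Step 1: at root: (1*((((7*x)+(z+5))*((2+1)*(b*8)))*(((a+7)+7)*((3+b)+(2*y))))) -> ((((7*x)+(z+5))*((2+1)*(b*8)))*(((a+7)+7)*((3+b)+(2*y)))); overall: (1*((((7*x)+(z+5))*((2+1)*(b*8)))*(((a+7)+7)*((3+b)+(2*y))))) -> ((((7*x)+(z+5))*((2+1)*(b*8)))*(((a+7)+7)*((3+b)+(2*y))))
Step 2: at LRL: (2+1) -> 3; overall: ((((7*x)+(z+5))*((2+1)*(b*8)))*(((a+7)+7)*((3+b)+(2*y)))) -> ((((7*x)+(z+5))*(3*(b*8)))*(((a+7)+7)*((3+b)+(2*y))))
Fixed point: ((((7*x)+(z+5))*(3*(b*8)))*(((a+7)+7)*((3+b)+(2*y))))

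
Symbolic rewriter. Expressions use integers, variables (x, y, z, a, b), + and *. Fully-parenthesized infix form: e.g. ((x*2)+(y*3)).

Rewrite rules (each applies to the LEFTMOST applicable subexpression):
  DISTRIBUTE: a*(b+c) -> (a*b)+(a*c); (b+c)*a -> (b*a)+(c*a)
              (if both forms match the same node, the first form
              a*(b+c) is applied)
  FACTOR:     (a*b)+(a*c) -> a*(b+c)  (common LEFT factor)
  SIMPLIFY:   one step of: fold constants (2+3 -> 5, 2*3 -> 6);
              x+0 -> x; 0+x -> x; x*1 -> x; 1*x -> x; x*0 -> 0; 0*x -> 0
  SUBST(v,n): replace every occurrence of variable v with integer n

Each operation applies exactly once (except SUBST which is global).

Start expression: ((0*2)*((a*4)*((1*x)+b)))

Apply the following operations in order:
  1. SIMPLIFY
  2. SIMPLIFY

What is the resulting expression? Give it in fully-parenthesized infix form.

Start: ((0*2)*((a*4)*((1*x)+b)))
Apply SIMPLIFY at L (target: (0*2)): ((0*2)*((a*4)*((1*x)+b))) -> (0*((a*4)*((1*x)+b)))
Apply SIMPLIFY at root (target: (0*((a*4)*((1*x)+b)))): (0*((a*4)*((1*x)+b))) -> 0

Answer: 0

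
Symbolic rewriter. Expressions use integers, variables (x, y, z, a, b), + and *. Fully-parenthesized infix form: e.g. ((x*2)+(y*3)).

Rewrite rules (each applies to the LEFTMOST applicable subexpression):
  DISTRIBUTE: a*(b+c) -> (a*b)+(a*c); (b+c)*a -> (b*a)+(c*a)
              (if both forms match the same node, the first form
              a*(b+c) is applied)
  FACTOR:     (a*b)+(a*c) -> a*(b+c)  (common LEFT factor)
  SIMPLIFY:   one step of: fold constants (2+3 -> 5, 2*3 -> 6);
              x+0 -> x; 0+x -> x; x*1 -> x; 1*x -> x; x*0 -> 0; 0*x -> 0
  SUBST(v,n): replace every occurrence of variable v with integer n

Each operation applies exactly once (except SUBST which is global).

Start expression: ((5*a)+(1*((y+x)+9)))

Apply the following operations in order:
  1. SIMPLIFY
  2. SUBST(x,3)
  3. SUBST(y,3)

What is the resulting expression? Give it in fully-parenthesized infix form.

Answer: ((5*a)+((3+3)+9))

Derivation:
Start: ((5*a)+(1*((y+x)+9)))
Apply SIMPLIFY at R (target: (1*((y+x)+9))): ((5*a)+(1*((y+x)+9))) -> ((5*a)+((y+x)+9))
Apply SUBST(x,3): ((5*a)+((y+x)+9)) -> ((5*a)+((y+3)+9))
Apply SUBST(y,3): ((5*a)+((y+3)+9)) -> ((5*a)+((3+3)+9))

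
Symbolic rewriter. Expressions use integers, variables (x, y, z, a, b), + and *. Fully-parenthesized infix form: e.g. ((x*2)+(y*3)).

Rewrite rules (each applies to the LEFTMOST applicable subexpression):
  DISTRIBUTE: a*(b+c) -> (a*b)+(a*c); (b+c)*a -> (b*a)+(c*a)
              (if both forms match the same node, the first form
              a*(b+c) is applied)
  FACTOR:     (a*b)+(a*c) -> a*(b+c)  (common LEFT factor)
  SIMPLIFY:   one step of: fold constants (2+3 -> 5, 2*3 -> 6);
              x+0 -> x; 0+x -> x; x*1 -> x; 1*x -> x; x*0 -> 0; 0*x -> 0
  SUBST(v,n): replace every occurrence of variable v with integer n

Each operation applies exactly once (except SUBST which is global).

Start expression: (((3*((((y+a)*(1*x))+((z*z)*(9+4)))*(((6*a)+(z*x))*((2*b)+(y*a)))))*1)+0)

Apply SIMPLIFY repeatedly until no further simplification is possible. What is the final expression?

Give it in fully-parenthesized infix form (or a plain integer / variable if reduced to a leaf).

Start: (((3*((((y+a)*(1*x))+((z*z)*(9+4)))*(((6*a)+(z*x))*((2*b)+(y*a)))))*1)+0)
Step 1: at root: (((3*((((y+a)*(1*x))+((z*z)*(9+4)))*(((6*a)+(z*x))*((2*b)+(y*a)))))*1)+0) -> ((3*((((y+a)*(1*x))+((z*z)*(9+4)))*(((6*a)+(z*x))*((2*b)+(y*a)))))*1); overall: (((3*((((y+a)*(1*x))+((z*z)*(9+4)))*(((6*a)+(z*x))*((2*b)+(y*a)))))*1)+0) -> ((3*((((y+a)*(1*x))+((z*z)*(9+4)))*(((6*a)+(z*x))*((2*b)+(y*a)))))*1)
Step 2: at root: ((3*((((y+a)*(1*x))+((z*z)*(9+4)))*(((6*a)+(z*x))*((2*b)+(y*a)))))*1) -> (3*((((y+a)*(1*x))+((z*z)*(9+4)))*(((6*a)+(z*x))*((2*b)+(y*a))))); overall: ((3*((((y+a)*(1*x))+((z*z)*(9+4)))*(((6*a)+(z*x))*((2*b)+(y*a)))))*1) -> (3*((((y+a)*(1*x))+((z*z)*(9+4)))*(((6*a)+(z*x))*((2*b)+(y*a)))))
Step 3: at RLLR: (1*x) -> x; overall: (3*((((y+a)*(1*x))+((z*z)*(9+4)))*(((6*a)+(z*x))*((2*b)+(y*a))))) -> (3*((((y+a)*x)+((z*z)*(9+4)))*(((6*a)+(z*x))*((2*b)+(y*a)))))
Step 4: at RLRR: (9+4) -> 13; overall: (3*((((y+a)*x)+((z*z)*(9+4)))*(((6*a)+(z*x))*((2*b)+(y*a))))) -> (3*((((y+a)*x)+((z*z)*13))*(((6*a)+(z*x))*((2*b)+(y*a)))))
Fixed point: (3*((((y+a)*x)+((z*z)*13))*(((6*a)+(z*x))*((2*b)+(y*a)))))

Answer: (3*((((y+a)*x)+((z*z)*13))*(((6*a)+(z*x))*((2*b)+(y*a)))))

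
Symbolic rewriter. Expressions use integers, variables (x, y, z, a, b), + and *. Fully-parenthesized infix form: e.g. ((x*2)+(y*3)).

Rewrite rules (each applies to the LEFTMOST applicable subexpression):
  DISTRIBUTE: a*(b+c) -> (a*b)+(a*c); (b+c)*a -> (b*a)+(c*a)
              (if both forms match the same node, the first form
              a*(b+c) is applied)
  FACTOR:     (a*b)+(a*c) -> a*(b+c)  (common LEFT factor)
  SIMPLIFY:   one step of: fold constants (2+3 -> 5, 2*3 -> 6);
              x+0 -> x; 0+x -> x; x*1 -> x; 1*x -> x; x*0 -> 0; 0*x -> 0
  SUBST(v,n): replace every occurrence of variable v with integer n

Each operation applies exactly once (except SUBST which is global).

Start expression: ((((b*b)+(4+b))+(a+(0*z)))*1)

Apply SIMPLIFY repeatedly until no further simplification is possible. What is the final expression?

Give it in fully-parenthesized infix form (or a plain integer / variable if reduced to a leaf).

Start: ((((b*b)+(4+b))+(a+(0*z)))*1)
Step 1: at root: ((((b*b)+(4+b))+(a+(0*z)))*1) -> (((b*b)+(4+b))+(a+(0*z))); overall: ((((b*b)+(4+b))+(a+(0*z)))*1) -> (((b*b)+(4+b))+(a+(0*z)))
Step 2: at RR: (0*z) -> 0; overall: (((b*b)+(4+b))+(a+(0*z))) -> (((b*b)+(4+b))+(a+0))
Step 3: at R: (a+0) -> a; overall: (((b*b)+(4+b))+(a+0)) -> (((b*b)+(4+b))+a)
Fixed point: (((b*b)+(4+b))+a)

Answer: (((b*b)+(4+b))+a)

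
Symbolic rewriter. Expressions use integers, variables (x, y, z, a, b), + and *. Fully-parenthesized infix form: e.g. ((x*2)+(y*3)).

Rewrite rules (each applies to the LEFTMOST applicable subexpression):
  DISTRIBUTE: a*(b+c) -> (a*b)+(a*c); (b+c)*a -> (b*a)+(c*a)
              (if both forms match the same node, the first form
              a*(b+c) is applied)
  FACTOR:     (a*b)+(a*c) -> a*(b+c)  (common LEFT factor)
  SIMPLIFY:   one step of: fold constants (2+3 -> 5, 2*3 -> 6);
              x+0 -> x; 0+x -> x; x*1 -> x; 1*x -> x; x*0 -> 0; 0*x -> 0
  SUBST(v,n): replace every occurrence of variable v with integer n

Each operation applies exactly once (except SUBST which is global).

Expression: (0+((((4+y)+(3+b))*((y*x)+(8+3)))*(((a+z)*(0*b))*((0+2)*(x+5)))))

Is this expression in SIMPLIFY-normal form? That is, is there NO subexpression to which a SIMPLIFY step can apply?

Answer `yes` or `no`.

Answer: no

Derivation:
Expression: (0+((((4+y)+(3+b))*((y*x)+(8+3)))*(((a+z)*(0*b))*((0+2)*(x+5)))))
Scanning for simplifiable subexpressions (pre-order)...
  at root: (0+((((4+y)+(3+b))*((y*x)+(8+3)))*(((a+z)*(0*b))*((0+2)*(x+5))))) (SIMPLIFIABLE)
  at R: ((((4+y)+(3+b))*((y*x)+(8+3)))*(((a+z)*(0*b))*((0+2)*(x+5)))) (not simplifiable)
  at RL: (((4+y)+(3+b))*((y*x)+(8+3))) (not simplifiable)
  at RLL: ((4+y)+(3+b)) (not simplifiable)
  at RLLL: (4+y) (not simplifiable)
  at RLLR: (3+b) (not simplifiable)
  at RLR: ((y*x)+(8+3)) (not simplifiable)
  at RLRL: (y*x) (not simplifiable)
  at RLRR: (8+3) (SIMPLIFIABLE)
  at RR: (((a+z)*(0*b))*((0+2)*(x+5))) (not simplifiable)
  at RRL: ((a+z)*(0*b)) (not simplifiable)
  at RRLL: (a+z) (not simplifiable)
  at RRLR: (0*b) (SIMPLIFIABLE)
  at RRR: ((0+2)*(x+5)) (not simplifiable)
  at RRRL: (0+2) (SIMPLIFIABLE)
  at RRRR: (x+5) (not simplifiable)
Found simplifiable subexpr at path root: (0+((((4+y)+(3+b))*((y*x)+(8+3)))*(((a+z)*(0*b))*((0+2)*(x+5)))))
One SIMPLIFY step would give: ((((4+y)+(3+b))*((y*x)+(8+3)))*(((a+z)*(0*b))*((0+2)*(x+5))))
-> NOT in normal form.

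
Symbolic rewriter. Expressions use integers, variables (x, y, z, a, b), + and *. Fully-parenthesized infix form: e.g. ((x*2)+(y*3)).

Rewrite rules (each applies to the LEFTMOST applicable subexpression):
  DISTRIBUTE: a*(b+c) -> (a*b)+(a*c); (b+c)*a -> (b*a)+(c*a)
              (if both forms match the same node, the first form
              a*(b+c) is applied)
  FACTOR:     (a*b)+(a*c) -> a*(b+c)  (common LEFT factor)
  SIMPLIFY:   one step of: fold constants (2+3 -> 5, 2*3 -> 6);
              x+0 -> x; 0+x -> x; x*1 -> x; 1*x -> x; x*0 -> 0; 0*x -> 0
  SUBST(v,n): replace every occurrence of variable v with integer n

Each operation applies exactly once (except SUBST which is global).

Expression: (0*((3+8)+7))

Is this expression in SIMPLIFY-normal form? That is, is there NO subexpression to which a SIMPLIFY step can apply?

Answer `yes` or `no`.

Expression: (0*((3+8)+7))
Scanning for simplifiable subexpressions (pre-order)...
  at root: (0*((3+8)+7)) (SIMPLIFIABLE)
  at R: ((3+8)+7) (not simplifiable)
  at RL: (3+8) (SIMPLIFIABLE)
Found simplifiable subexpr at path root: (0*((3+8)+7))
One SIMPLIFY step would give: 0
-> NOT in normal form.

Answer: no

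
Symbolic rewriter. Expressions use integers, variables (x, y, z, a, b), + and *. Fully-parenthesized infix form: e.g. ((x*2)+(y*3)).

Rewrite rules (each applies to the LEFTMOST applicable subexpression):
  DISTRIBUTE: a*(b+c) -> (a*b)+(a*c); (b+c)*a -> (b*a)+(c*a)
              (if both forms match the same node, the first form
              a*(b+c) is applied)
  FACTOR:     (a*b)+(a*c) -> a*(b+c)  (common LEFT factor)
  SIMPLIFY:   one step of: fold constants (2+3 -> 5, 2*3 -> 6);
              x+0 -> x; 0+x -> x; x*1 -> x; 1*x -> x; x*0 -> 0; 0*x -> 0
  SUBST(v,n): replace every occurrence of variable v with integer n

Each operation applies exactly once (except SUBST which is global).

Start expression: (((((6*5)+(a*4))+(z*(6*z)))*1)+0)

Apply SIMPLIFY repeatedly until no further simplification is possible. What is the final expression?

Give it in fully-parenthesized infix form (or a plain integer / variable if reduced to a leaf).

Start: (((((6*5)+(a*4))+(z*(6*z)))*1)+0)
Step 1: at root: (((((6*5)+(a*4))+(z*(6*z)))*1)+0) -> ((((6*5)+(a*4))+(z*(6*z)))*1); overall: (((((6*5)+(a*4))+(z*(6*z)))*1)+0) -> ((((6*5)+(a*4))+(z*(6*z)))*1)
Step 2: at root: ((((6*5)+(a*4))+(z*(6*z)))*1) -> (((6*5)+(a*4))+(z*(6*z))); overall: ((((6*5)+(a*4))+(z*(6*z)))*1) -> (((6*5)+(a*4))+(z*(6*z)))
Step 3: at LL: (6*5) -> 30; overall: (((6*5)+(a*4))+(z*(6*z))) -> ((30+(a*4))+(z*(6*z)))
Fixed point: ((30+(a*4))+(z*(6*z)))

Answer: ((30+(a*4))+(z*(6*z)))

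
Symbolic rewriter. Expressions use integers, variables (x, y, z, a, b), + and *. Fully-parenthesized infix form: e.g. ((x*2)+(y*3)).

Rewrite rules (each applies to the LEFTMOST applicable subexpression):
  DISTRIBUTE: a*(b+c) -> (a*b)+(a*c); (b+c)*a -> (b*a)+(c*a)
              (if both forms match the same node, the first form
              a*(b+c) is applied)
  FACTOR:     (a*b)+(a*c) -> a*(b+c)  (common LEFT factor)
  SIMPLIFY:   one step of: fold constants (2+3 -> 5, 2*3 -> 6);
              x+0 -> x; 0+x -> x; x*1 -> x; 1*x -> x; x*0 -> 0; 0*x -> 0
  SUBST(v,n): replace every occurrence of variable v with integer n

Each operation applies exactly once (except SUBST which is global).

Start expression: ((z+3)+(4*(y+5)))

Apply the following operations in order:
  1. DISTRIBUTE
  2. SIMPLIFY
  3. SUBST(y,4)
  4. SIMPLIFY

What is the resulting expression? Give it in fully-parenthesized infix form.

Answer: ((z+3)+(16+20))

Derivation:
Start: ((z+3)+(4*(y+5)))
Apply DISTRIBUTE at R (target: (4*(y+5))): ((z+3)+(4*(y+5))) -> ((z+3)+((4*y)+(4*5)))
Apply SIMPLIFY at RR (target: (4*5)): ((z+3)+((4*y)+(4*5))) -> ((z+3)+((4*y)+20))
Apply SUBST(y,4): ((z+3)+((4*y)+20)) -> ((z+3)+((4*4)+20))
Apply SIMPLIFY at RL (target: (4*4)): ((z+3)+((4*4)+20)) -> ((z+3)+(16+20))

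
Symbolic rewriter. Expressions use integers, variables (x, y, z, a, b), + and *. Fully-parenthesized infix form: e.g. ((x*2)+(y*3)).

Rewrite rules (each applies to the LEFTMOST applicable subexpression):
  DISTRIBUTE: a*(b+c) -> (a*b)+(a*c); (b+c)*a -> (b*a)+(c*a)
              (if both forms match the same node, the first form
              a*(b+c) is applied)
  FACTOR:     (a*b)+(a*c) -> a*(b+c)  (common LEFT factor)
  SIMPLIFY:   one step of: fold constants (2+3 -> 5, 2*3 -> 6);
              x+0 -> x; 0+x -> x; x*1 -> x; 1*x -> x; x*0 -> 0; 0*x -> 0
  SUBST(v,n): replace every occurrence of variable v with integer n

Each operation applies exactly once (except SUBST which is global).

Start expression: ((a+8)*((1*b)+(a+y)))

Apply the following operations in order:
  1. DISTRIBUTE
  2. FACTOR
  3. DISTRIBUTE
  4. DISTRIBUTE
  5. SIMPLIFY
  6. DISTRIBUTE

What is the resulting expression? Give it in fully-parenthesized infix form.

Start: ((a+8)*((1*b)+(a+y)))
Apply DISTRIBUTE at root (target: ((a+8)*((1*b)+(a+y)))): ((a+8)*((1*b)+(a+y))) -> (((a+8)*(1*b))+((a+8)*(a+y)))
Apply FACTOR at root (target: (((a+8)*(1*b))+((a+8)*(a+y)))): (((a+8)*(1*b))+((a+8)*(a+y))) -> ((a+8)*((1*b)+(a+y)))
Apply DISTRIBUTE at root (target: ((a+8)*((1*b)+(a+y)))): ((a+8)*((1*b)+(a+y))) -> (((a+8)*(1*b))+((a+8)*(a+y)))
Apply DISTRIBUTE at L (target: ((a+8)*(1*b))): (((a+8)*(1*b))+((a+8)*(a+y))) -> (((a*(1*b))+(8*(1*b)))+((a+8)*(a+y)))
Apply SIMPLIFY at LLR (target: (1*b)): (((a*(1*b))+(8*(1*b)))+((a+8)*(a+y))) -> (((a*b)+(8*(1*b)))+((a+8)*(a+y)))
Apply DISTRIBUTE at R (target: ((a+8)*(a+y))): (((a*b)+(8*(1*b)))+((a+8)*(a+y))) -> (((a*b)+(8*(1*b)))+(((a+8)*a)+((a+8)*y)))

Answer: (((a*b)+(8*(1*b)))+(((a+8)*a)+((a+8)*y)))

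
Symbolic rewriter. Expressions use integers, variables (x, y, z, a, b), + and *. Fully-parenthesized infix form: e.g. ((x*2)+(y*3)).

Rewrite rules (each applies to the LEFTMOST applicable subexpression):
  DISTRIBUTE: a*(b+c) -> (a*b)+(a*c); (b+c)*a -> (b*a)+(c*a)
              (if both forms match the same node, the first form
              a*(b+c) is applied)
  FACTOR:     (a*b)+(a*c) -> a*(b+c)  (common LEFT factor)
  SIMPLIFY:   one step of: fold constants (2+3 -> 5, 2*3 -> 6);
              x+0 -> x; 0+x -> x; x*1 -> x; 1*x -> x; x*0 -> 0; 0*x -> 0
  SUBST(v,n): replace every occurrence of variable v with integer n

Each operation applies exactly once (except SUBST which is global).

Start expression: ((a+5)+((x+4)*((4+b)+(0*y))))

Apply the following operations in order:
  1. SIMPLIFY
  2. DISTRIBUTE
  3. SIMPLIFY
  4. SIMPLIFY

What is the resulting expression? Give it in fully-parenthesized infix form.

Start: ((a+5)+((x+4)*((4+b)+(0*y))))
Apply SIMPLIFY at RRR (target: (0*y)): ((a+5)+((x+4)*((4+b)+(0*y)))) -> ((a+5)+((x+4)*((4+b)+0)))
Apply DISTRIBUTE at R (target: ((x+4)*((4+b)+0))): ((a+5)+((x+4)*((4+b)+0))) -> ((a+5)+(((x+4)*(4+b))+((x+4)*0)))
Apply SIMPLIFY at RR (target: ((x+4)*0)): ((a+5)+(((x+4)*(4+b))+((x+4)*0))) -> ((a+5)+(((x+4)*(4+b))+0))
Apply SIMPLIFY at R (target: (((x+4)*(4+b))+0)): ((a+5)+(((x+4)*(4+b))+0)) -> ((a+5)+((x+4)*(4+b)))

Answer: ((a+5)+((x+4)*(4+b)))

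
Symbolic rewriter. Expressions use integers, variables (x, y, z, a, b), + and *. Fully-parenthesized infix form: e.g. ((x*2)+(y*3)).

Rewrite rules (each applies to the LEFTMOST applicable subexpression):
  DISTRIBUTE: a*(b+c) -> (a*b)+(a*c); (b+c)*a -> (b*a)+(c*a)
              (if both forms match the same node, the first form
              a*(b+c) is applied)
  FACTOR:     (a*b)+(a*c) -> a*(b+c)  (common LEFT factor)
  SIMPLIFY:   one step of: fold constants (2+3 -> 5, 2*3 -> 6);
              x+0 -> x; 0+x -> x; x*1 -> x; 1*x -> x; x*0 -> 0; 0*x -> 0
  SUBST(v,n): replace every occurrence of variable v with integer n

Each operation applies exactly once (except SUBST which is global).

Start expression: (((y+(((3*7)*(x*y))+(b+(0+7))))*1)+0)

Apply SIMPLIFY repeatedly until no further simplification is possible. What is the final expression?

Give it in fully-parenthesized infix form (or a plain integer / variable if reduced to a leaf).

Start: (((y+(((3*7)*(x*y))+(b+(0+7))))*1)+0)
Step 1: at root: (((y+(((3*7)*(x*y))+(b+(0+7))))*1)+0) -> ((y+(((3*7)*(x*y))+(b+(0+7))))*1); overall: (((y+(((3*7)*(x*y))+(b+(0+7))))*1)+0) -> ((y+(((3*7)*(x*y))+(b+(0+7))))*1)
Step 2: at root: ((y+(((3*7)*(x*y))+(b+(0+7))))*1) -> (y+(((3*7)*(x*y))+(b+(0+7)))); overall: ((y+(((3*7)*(x*y))+(b+(0+7))))*1) -> (y+(((3*7)*(x*y))+(b+(0+7))))
Step 3: at RLL: (3*7) -> 21; overall: (y+(((3*7)*(x*y))+(b+(0+7)))) -> (y+((21*(x*y))+(b+(0+7))))
Step 4: at RRR: (0+7) -> 7; overall: (y+((21*(x*y))+(b+(0+7)))) -> (y+((21*(x*y))+(b+7)))
Fixed point: (y+((21*(x*y))+(b+7)))

Answer: (y+((21*(x*y))+(b+7)))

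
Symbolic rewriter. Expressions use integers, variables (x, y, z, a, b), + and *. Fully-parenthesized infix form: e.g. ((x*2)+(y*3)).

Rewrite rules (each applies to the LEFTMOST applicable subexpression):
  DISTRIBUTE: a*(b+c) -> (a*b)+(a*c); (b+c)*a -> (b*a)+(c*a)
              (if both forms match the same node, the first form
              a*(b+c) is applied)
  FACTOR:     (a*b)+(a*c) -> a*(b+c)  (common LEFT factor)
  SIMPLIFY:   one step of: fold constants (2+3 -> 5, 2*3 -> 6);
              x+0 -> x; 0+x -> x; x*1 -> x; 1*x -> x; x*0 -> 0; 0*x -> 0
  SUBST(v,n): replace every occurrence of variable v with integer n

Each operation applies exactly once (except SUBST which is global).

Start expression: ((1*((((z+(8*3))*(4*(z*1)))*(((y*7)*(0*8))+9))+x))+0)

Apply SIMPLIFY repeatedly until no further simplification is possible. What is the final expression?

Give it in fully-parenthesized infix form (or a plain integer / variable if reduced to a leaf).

Start: ((1*((((z+(8*3))*(4*(z*1)))*(((y*7)*(0*8))+9))+x))+0)
Step 1: at root: ((1*((((z+(8*3))*(4*(z*1)))*(((y*7)*(0*8))+9))+x))+0) -> (1*((((z+(8*3))*(4*(z*1)))*(((y*7)*(0*8))+9))+x)); overall: ((1*((((z+(8*3))*(4*(z*1)))*(((y*7)*(0*8))+9))+x))+0) -> (1*((((z+(8*3))*(4*(z*1)))*(((y*7)*(0*8))+9))+x))
Step 2: at root: (1*((((z+(8*3))*(4*(z*1)))*(((y*7)*(0*8))+9))+x)) -> ((((z+(8*3))*(4*(z*1)))*(((y*7)*(0*8))+9))+x); overall: (1*((((z+(8*3))*(4*(z*1)))*(((y*7)*(0*8))+9))+x)) -> ((((z+(8*3))*(4*(z*1)))*(((y*7)*(0*8))+9))+x)
Step 3: at LLLR: (8*3) -> 24; overall: ((((z+(8*3))*(4*(z*1)))*(((y*7)*(0*8))+9))+x) -> ((((z+24)*(4*(z*1)))*(((y*7)*(0*8))+9))+x)
Step 4: at LLRR: (z*1) -> z; overall: ((((z+24)*(4*(z*1)))*(((y*7)*(0*8))+9))+x) -> ((((z+24)*(4*z))*(((y*7)*(0*8))+9))+x)
Step 5: at LRLR: (0*8) -> 0; overall: ((((z+24)*(4*z))*(((y*7)*(0*8))+9))+x) -> ((((z+24)*(4*z))*(((y*7)*0)+9))+x)
Step 6: at LRL: ((y*7)*0) -> 0; overall: ((((z+24)*(4*z))*(((y*7)*0)+9))+x) -> ((((z+24)*(4*z))*(0+9))+x)
Step 7: at LR: (0+9) -> 9; overall: ((((z+24)*(4*z))*(0+9))+x) -> ((((z+24)*(4*z))*9)+x)
Fixed point: ((((z+24)*(4*z))*9)+x)

Answer: ((((z+24)*(4*z))*9)+x)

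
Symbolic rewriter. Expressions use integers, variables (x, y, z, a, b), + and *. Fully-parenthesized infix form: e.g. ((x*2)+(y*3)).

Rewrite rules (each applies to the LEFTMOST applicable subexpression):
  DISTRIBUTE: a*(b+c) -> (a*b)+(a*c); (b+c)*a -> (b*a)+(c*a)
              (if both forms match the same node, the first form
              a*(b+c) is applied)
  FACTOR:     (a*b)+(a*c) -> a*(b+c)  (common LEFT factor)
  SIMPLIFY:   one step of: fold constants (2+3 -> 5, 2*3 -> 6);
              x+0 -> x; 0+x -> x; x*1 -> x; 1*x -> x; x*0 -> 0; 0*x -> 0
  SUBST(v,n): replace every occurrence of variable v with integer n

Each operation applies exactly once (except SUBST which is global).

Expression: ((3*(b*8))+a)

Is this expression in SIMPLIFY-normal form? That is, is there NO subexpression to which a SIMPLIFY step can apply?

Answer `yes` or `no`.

Expression: ((3*(b*8))+a)
Scanning for simplifiable subexpressions (pre-order)...
  at root: ((3*(b*8))+a) (not simplifiable)
  at L: (3*(b*8)) (not simplifiable)
  at LR: (b*8) (not simplifiable)
Result: no simplifiable subexpression found -> normal form.

Answer: yes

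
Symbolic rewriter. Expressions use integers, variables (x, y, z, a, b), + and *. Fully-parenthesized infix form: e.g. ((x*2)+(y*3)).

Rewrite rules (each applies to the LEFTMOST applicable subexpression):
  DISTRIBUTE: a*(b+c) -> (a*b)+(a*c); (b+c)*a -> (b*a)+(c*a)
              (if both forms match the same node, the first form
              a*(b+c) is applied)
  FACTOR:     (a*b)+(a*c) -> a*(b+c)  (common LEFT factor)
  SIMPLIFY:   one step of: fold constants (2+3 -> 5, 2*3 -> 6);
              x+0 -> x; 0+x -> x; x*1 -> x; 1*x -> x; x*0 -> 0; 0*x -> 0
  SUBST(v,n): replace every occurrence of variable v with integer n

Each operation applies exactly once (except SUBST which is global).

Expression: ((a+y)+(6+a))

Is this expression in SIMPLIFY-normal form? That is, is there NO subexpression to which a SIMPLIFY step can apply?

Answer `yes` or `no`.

Answer: yes

Derivation:
Expression: ((a+y)+(6+a))
Scanning for simplifiable subexpressions (pre-order)...
  at root: ((a+y)+(6+a)) (not simplifiable)
  at L: (a+y) (not simplifiable)
  at R: (6+a) (not simplifiable)
Result: no simplifiable subexpression found -> normal form.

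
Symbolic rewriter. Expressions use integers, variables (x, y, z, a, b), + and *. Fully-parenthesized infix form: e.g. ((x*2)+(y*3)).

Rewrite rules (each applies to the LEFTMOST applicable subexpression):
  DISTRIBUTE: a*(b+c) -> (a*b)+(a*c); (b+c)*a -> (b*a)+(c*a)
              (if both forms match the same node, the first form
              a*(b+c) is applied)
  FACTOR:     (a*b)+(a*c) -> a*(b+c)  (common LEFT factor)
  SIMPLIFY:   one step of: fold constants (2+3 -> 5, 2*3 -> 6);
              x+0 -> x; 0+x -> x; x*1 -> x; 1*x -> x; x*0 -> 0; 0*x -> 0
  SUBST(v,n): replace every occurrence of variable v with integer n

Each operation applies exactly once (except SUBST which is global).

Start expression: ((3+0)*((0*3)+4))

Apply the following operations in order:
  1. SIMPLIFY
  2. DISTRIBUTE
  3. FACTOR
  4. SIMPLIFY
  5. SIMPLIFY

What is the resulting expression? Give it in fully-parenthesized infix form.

Start: ((3+0)*((0*3)+4))
Apply SIMPLIFY at L (target: (3+0)): ((3+0)*((0*3)+4)) -> (3*((0*3)+4))
Apply DISTRIBUTE at root (target: (3*((0*3)+4))): (3*((0*3)+4)) -> ((3*(0*3))+(3*4))
Apply FACTOR at root (target: ((3*(0*3))+(3*4))): ((3*(0*3))+(3*4)) -> (3*((0*3)+4))
Apply SIMPLIFY at RL (target: (0*3)): (3*((0*3)+4)) -> (3*(0+4))
Apply SIMPLIFY at R (target: (0+4)): (3*(0+4)) -> (3*4)

Answer: (3*4)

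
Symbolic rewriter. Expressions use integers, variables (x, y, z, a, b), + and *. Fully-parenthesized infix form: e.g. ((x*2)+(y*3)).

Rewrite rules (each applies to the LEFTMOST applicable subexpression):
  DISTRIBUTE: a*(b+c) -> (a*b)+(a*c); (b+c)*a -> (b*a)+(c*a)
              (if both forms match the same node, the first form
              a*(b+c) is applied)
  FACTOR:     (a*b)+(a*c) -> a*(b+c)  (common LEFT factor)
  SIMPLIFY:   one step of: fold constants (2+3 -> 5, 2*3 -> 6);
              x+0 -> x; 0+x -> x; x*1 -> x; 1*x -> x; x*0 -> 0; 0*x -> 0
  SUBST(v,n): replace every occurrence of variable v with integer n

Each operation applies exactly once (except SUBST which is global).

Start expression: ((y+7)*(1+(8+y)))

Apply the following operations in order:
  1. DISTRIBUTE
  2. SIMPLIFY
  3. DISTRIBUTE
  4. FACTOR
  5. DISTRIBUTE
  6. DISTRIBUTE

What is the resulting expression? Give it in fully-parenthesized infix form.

Start: ((y+7)*(1+(8+y)))
Apply DISTRIBUTE at root (target: ((y+7)*(1+(8+y)))): ((y+7)*(1+(8+y))) -> (((y+7)*1)+((y+7)*(8+y)))
Apply SIMPLIFY at L (target: ((y+7)*1)): (((y+7)*1)+((y+7)*(8+y))) -> ((y+7)+((y+7)*(8+y)))
Apply DISTRIBUTE at R (target: ((y+7)*(8+y))): ((y+7)+((y+7)*(8+y))) -> ((y+7)+(((y+7)*8)+((y+7)*y)))
Apply FACTOR at R (target: (((y+7)*8)+((y+7)*y))): ((y+7)+(((y+7)*8)+((y+7)*y))) -> ((y+7)+((y+7)*(8+y)))
Apply DISTRIBUTE at R (target: ((y+7)*(8+y))): ((y+7)+((y+7)*(8+y))) -> ((y+7)+(((y+7)*8)+((y+7)*y)))
Apply DISTRIBUTE at RL (target: ((y+7)*8)): ((y+7)+(((y+7)*8)+((y+7)*y))) -> ((y+7)+(((y*8)+(7*8))+((y+7)*y)))

Answer: ((y+7)+(((y*8)+(7*8))+((y+7)*y)))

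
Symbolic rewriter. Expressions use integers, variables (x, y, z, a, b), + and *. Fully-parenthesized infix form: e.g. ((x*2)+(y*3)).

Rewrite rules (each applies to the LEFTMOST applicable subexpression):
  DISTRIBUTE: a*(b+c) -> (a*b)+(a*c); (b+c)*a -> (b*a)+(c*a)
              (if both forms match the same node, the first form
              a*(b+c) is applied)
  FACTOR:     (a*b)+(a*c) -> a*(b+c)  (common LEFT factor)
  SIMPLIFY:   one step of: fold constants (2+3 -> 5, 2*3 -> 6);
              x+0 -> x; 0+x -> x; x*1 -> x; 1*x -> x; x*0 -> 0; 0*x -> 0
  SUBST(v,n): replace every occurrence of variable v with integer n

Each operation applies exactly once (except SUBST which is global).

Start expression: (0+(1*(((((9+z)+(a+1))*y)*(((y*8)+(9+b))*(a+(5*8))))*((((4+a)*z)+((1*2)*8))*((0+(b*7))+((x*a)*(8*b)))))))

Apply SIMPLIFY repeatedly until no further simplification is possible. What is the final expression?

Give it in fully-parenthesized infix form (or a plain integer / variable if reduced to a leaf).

Answer: (((((9+z)+(a+1))*y)*(((y*8)+(9+b))*(a+40)))*((((4+a)*z)+16)*((b*7)+((x*a)*(8*b)))))

Derivation:
Start: (0+(1*(((((9+z)+(a+1))*y)*(((y*8)+(9+b))*(a+(5*8))))*((((4+a)*z)+((1*2)*8))*((0+(b*7))+((x*a)*(8*b)))))))
Step 1: at root: (0+(1*(((((9+z)+(a+1))*y)*(((y*8)+(9+b))*(a+(5*8))))*((((4+a)*z)+((1*2)*8))*((0+(b*7))+((x*a)*(8*b))))))) -> (1*(((((9+z)+(a+1))*y)*(((y*8)+(9+b))*(a+(5*8))))*((((4+a)*z)+((1*2)*8))*((0+(b*7))+((x*a)*(8*b)))))); overall: (0+(1*(((((9+z)+(a+1))*y)*(((y*8)+(9+b))*(a+(5*8))))*((((4+a)*z)+((1*2)*8))*((0+(b*7))+((x*a)*(8*b))))))) -> (1*(((((9+z)+(a+1))*y)*(((y*8)+(9+b))*(a+(5*8))))*((((4+a)*z)+((1*2)*8))*((0+(b*7))+((x*a)*(8*b))))))
Step 2: at root: (1*(((((9+z)+(a+1))*y)*(((y*8)+(9+b))*(a+(5*8))))*((((4+a)*z)+((1*2)*8))*((0+(b*7))+((x*a)*(8*b)))))) -> (((((9+z)+(a+1))*y)*(((y*8)+(9+b))*(a+(5*8))))*((((4+a)*z)+((1*2)*8))*((0+(b*7))+((x*a)*(8*b))))); overall: (1*(((((9+z)+(a+1))*y)*(((y*8)+(9+b))*(a+(5*8))))*((((4+a)*z)+((1*2)*8))*((0+(b*7))+((x*a)*(8*b)))))) -> (((((9+z)+(a+1))*y)*(((y*8)+(9+b))*(a+(5*8))))*((((4+a)*z)+((1*2)*8))*((0+(b*7))+((x*a)*(8*b)))))
Step 3: at LRRR: (5*8) -> 40; overall: (((((9+z)+(a+1))*y)*(((y*8)+(9+b))*(a+(5*8))))*((((4+a)*z)+((1*2)*8))*((0+(b*7))+((x*a)*(8*b))))) -> (((((9+z)+(a+1))*y)*(((y*8)+(9+b))*(a+40)))*((((4+a)*z)+((1*2)*8))*((0+(b*7))+((x*a)*(8*b)))))
Step 4: at RLRL: (1*2) -> 2; overall: (((((9+z)+(a+1))*y)*(((y*8)+(9+b))*(a+40)))*((((4+a)*z)+((1*2)*8))*((0+(b*7))+((x*a)*(8*b))))) -> (((((9+z)+(a+1))*y)*(((y*8)+(9+b))*(a+40)))*((((4+a)*z)+(2*8))*((0+(b*7))+((x*a)*(8*b)))))
Step 5: at RLR: (2*8) -> 16; overall: (((((9+z)+(a+1))*y)*(((y*8)+(9+b))*(a+40)))*((((4+a)*z)+(2*8))*((0+(b*7))+((x*a)*(8*b))))) -> (((((9+z)+(a+1))*y)*(((y*8)+(9+b))*(a+40)))*((((4+a)*z)+16)*((0+(b*7))+((x*a)*(8*b)))))
Step 6: at RRL: (0+(b*7)) -> (b*7); overall: (((((9+z)+(a+1))*y)*(((y*8)+(9+b))*(a+40)))*((((4+a)*z)+16)*((0+(b*7))+((x*a)*(8*b))))) -> (((((9+z)+(a+1))*y)*(((y*8)+(9+b))*(a+40)))*((((4+a)*z)+16)*((b*7)+((x*a)*(8*b)))))
Fixed point: (((((9+z)+(a+1))*y)*(((y*8)+(9+b))*(a+40)))*((((4+a)*z)+16)*((b*7)+((x*a)*(8*b)))))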